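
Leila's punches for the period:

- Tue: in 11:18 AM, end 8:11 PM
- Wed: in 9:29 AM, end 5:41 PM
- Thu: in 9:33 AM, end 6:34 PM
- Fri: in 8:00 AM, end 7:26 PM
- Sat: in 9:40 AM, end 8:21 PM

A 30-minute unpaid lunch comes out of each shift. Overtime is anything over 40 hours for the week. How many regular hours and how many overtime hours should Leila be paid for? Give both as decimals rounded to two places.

Regular 40.00 hours, overtime 5.72 hours

Tue: 11:18 AM–8:11 PM = 8 h 53 min; less 30 min break → 8 h 23 min
Wed: 9:29 AM–5:41 PM = 8 h 12 min; less 30 min break → 7 h 42 min
Thu: 9:33 AM–6:34 PM = 9 h 1 min; less 30 min break → 8 h 31 min
Fri: 8:00 AM–7:26 PM = 11 h 26 min; less 30 min break → 10 h 56 min
Sat: 9:40 AM–8:21 PM = 10 h 41 min; less 30 min break → 10 h 11 min
Total worked: 45 h 43 min = 45.72 h.
Threshold 40 h → overtime 5 h 43 min, regular 40 h 0 min.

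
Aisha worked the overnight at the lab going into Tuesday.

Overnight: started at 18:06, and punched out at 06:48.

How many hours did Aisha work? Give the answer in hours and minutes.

Overnight: 18:06 → midnight = 5 h 54 min; midnight → 06:48 = 6 h 48 min; span 12 h 42 min

12 h 42 min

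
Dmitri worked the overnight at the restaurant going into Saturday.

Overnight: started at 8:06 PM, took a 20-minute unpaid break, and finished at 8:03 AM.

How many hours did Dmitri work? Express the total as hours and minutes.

Overnight: 8:06 PM → midnight = 3 h 54 min; midnight → 8:03 AM = 8 h 3 min; span 11 h 57 min; less 20 min break → 11 h 37 min

11 h 37 min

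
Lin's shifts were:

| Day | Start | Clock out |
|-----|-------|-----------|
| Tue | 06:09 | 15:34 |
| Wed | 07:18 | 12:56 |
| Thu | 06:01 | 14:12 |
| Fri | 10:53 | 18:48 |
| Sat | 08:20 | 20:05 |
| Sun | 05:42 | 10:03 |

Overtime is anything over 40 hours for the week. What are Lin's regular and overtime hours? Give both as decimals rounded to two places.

Regular 40.00 hours, overtime 7.25 hours

Tue: 06:09–15:34 = 9 h 25 min
Wed: 07:18–12:56 = 5 h 38 min
Thu: 06:01–14:12 = 8 h 11 min
Fri: 10:53–18:48 = 7 h 55 min
Sat: 08:20–20:05 = 11 h 45 min
Sun: 05:42–10:03 = 4 h 21 min
Total worked: 47 h 15 min = 47.25 h.
Threshold 40 h → overtime 7 h 15 min, regular 40 h 0 min.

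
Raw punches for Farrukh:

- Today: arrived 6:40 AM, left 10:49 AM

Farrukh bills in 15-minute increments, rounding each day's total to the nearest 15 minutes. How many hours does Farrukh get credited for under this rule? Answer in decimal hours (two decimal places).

Today: 6:40 AM–10:49 AM = 4 h 9 min → rounds to 4 h 15 min

4.25 hours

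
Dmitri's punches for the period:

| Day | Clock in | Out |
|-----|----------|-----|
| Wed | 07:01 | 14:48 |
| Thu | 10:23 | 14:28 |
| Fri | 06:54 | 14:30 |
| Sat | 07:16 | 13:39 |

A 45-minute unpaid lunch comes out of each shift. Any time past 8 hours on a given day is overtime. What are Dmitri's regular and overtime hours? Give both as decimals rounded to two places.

Regular 22.85 hours, overtime 0.00 hours

Wed: 07:01–14:48 = 7 h 47 min; less 45 min break → 7 h 2 min
Thu: 10:23–14:28 = 4 h 5 min; less 45 min break → 3 h 20 min
Fri: 06:54–14:30 = 7 h 36 min; less 45 min break → 6 h 51 min
Sat: 07:16–13:39 = 6 h 23 min; less 45 min break → 5 h 38 min
Wed reg 7 h 2 min / OT 0 h 0 min; Thu reg 3 h 20 min / OT 0 h 0 min; Fri reg 6 h 51 min / OT 0 h 0 min; Sat reg 5 h 38 min / OT 0 h 0 min.
Totals: regular 22 h 51 min, overtime 0 h 0 min.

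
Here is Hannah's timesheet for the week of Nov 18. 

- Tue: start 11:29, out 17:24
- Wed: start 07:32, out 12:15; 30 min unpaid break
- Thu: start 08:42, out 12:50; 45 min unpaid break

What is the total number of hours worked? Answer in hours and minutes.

13 h 31 min

Tue: 11:29–17:24 = 5 h 55 min
Wed: 07:32–12:15 = 4 h 43 min; less 30 min break → 4 h 13 min
Thu: 08:42–12:50 = 4 h 8 min; less 45 min break → 3 h 23 min
Total: 5 h 55 min + 4 h 13 min + 3 h 23 min = 13 h 31 min.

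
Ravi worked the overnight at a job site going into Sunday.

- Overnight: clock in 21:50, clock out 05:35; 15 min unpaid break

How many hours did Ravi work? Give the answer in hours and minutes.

Overnight: 21:50 → midnight = 2 h 10 min; midnight → 05:35 = 5 h 35 min; span 7 h 45 min; less 15 min break → 7 h 30 min

7 h 30 min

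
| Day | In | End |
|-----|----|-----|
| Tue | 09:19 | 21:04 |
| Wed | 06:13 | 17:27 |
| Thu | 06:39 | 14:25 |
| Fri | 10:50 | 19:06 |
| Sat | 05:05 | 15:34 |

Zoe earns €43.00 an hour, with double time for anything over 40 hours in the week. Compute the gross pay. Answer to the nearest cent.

€2537.00

Tue: 09:19–21:04 = 11 h 45 min
Wed: 06:13–17:27 = 11 h 14 min
Thu: 06:39–14:25 = 7 h 46 min
Fri: 10:50–19:06 = 8 h 16 min
Sat: 05:05–15:34 = 10 h 29 min
Total worked: 49 h 30 min = 2970 min.
Regular 40 h 0 min = 2400 min at €43.00/h; overtime 9 h 30 min = 570 min at €86.00/h.
Pay = (2400 × €43.00 + 570 × €86.00) ÷ 60 = €2537.00.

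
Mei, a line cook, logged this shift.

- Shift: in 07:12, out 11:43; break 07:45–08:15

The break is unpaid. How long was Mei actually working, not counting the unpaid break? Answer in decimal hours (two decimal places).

4.02 hours

Shift: 07:12–11:43 = 4 h 31 min; less 30 min break → 4 h 1 min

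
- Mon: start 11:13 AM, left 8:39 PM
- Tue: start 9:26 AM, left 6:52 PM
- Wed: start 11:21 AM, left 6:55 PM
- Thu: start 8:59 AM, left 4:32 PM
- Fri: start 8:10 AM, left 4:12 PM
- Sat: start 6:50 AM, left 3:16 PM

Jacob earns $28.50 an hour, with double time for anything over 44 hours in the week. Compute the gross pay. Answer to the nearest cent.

Mon: 11:13 AM–8:39 PM = 9 h 26 min
Tue: 9:26 AM–6:52 PM = 9 h 26 min
Wed: 11:21 AM–6:55 PM = 7 h 34 min
Thu: 8:59 AM–4:32 PM = 7 h 33 min
Fri: 8:10 AM–4:12 PM = 8 h 2 min
Sat: 6:50 AM–3:16 PM = 8 h 26 min
Total worked: 50 h 27 min = 3027 min.
Regular 44 h 0 min = 2640 min at $28.50/h; overtime 6 h 27 min = 387 min at $57.00/h.
Pay = (2640 × $28.50 + 387 × $57.00) ÷ 60 = $1621.65.

$1621.65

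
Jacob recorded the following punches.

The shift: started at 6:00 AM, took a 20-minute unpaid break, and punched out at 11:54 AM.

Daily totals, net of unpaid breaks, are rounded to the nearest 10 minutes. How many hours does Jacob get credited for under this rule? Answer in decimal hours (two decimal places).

5.50 hours

The shift: 6:00 AM–11:54 AM = 5 h 54 min − 20 min = 5 h 34 min → rounds to 5 h 30 min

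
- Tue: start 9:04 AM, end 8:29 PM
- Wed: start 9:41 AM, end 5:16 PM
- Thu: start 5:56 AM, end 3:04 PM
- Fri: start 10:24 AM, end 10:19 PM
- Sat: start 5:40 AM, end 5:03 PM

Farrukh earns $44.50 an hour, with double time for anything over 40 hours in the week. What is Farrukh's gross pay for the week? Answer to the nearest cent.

$2797.57

Tue: 9:04 AM–8:29 PM = 11 h 25 min
Wed: 9:41 AM–5:16 PM = 7 h 35 min
Thu: 5:56 AM–3:04 PM = 9 h 8 min
Fri: 10:24 AM–10:19 PM = 11 h 55 min
Sat: 5:40 AM–5:03 PM = 11 h 23 min
Total worked: 51 h 26 min = 3086 min.
Regular 40 h 0 min = 2400 min at $44.50/h; overtime 11 h 26 min = 686 min at $89.00/h.
Pay = (2400 × $44.50 + 686 × $89.00) ÷ 60 = $2797.57.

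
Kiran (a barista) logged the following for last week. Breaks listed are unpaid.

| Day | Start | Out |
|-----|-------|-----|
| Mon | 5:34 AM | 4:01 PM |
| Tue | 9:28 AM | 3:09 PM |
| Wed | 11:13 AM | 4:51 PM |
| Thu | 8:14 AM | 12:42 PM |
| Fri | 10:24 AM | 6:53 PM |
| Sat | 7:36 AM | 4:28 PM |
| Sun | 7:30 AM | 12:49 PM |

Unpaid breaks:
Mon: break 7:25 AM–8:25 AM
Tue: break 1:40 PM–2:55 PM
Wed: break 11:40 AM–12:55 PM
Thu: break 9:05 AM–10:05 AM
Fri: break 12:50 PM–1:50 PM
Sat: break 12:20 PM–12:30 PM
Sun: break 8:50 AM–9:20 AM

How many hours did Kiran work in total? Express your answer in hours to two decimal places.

Mon: 5:34 AM–4:01 PM = 10 h 27 min; less 60 min break → 9 h 27 min
Tue: 9:28 AM–3:09 PM = 5 h 41 min; less 75 min break → 4 h 26 min
Wed: 11:13 AM–4:51 PM = 5 h 38 min; less 75 min break → 4 h 23 min
Thu: 8:14 AM–12:42 PM = 4 h 28 min; less 60 min break → 3 h 28 min
Fri: 10:24 AM–6:53 PM = 8 h 29 min; less 60 min break → 7 h 29 min
Sat: 7:36 AM–4:28 PM = 8 h 52 min; less 10 min break → 8 h 42 min
Sun: 7:30 AM–12:49 PM = 5 h 19 min; less 30 min break → 4 h 49 min
Total: 9 h 27 min + 4 h 26 min + 4 h 23 min + 3 h 28 min + 7 h 29 min + 8 h 42 min + 4 h 49 min = 42 h 44 min.

42.73 hours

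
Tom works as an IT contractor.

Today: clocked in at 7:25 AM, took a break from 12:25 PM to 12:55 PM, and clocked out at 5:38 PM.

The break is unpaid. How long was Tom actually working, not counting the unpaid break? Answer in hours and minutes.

9 h 43 min

Today: 7:25 AM–5:38 PM = 10 h 13 min; less 30 min break → 9 h 43 min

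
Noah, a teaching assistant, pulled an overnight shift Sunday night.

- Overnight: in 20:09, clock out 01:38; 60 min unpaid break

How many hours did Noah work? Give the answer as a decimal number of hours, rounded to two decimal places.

Overnight: 20:09 → midnight = 3 h 51 min; midnight → 01:38 = 1 h 38 min; span 5 h 29 min; less 60 min break → 4 h 29 min

4.48 hours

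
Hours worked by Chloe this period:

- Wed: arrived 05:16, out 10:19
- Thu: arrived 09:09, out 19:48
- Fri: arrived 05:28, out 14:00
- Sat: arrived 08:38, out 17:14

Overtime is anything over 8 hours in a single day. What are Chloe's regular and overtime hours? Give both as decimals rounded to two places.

Wed: 05:16–10:19 = 5 h 3 min
Thu: 09:09–19:48 = 10 h 39 min
Fri: 05:28–14:00 = 8 h 32 min
Sat: 08:38–17:14 = 8 h 36 min
Wed reg 5 h 3 min / OT 0 h 0 min; Thu reg 8 h 0 min / OT 2 h 39 min; Fri reg 8 h 0 min / OT 0 h 32 min; Sat reg 8 h 0 min / OT 0 h 36 min.
Totals: regular 29 h 3 min, overtime 3 h 47 min.

Regular 29.05 hours, overtime 3.78 hours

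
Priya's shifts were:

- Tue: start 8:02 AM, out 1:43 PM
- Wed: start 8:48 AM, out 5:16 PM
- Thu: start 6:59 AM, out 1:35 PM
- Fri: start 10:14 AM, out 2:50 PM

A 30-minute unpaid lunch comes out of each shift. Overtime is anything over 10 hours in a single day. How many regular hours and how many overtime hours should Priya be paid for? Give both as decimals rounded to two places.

Regular 23.35 hours, overtime 0.00 hours

Tue: 8:02 AM–1:43 PM = 5 h 41 min; less 30 min break → 5 h 11 min
Wed: 8:48 AM–5:16 PM = 8 h 28 min; less 30 min break → 7 h 58 min
Thu: 6:59 AM–1:35 PM = 6 h 36 min; less 30 min break → 6 h 6 min
Fri: 10:14 AM–2:50 PM = 4 h 36 min; less 30 min break → 4 h 6 min
Tue reg 5 h 11 min / OT 0 h 0 min; Wed reg 7 h 58 min / OT 0 h 0 min; Thu reg 6 h 6 min / OT 0 h 0 min; Fri reg 4 h 6 min / OT 0 h 0 min.
Totals: regular 23 h 21 min, overtime 0 h 0 min.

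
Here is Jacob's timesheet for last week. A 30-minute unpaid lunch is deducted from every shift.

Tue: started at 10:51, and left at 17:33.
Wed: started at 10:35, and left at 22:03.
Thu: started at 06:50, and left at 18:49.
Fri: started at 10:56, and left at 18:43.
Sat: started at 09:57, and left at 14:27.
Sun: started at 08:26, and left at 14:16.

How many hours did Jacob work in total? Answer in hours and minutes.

Tue: 10:51–17:33 = 6 h 42 min; less 30 min break → 6 h 12 min
Wed: 10:35–22:03 = 11 h 28 min; less 30 min break → 10 h 58 min
Thu: 06:50–18:49 = 11 h 59 min; less 30 min break → 11 h 29 min
Fri: 10:56–18:43 = 7 h 47 min; less 30 min break → 7 h 17 min
Sat: 09:57–14:27 = 4 h 30 min; less 30 min break → 4 h 0 min
Sun: 08:26–14:16 = 5 h 50 min; less 30 min break → 5 h 20 min
Total: 6 h 12 min + 10 h 58 min + 11 h 29 min + 7 h 17 min + 4 h 0 min + 5 h 20 min = 45 h 16 min.

45 h 16 min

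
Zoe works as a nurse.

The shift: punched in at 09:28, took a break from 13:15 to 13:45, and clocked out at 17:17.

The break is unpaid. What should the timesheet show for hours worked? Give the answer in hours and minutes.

The shift: 09:28–17:17 = 7 h 49 min; less 30 min break → 7 h 19 min

7 h 19 min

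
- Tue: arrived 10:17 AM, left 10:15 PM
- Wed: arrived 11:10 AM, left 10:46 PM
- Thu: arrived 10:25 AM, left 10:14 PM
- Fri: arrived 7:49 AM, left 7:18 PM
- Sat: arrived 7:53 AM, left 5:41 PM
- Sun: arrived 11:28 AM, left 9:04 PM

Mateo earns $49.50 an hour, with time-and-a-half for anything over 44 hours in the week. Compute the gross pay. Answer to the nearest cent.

$3831.30

Tue: 10:17 AM–10:15 PM = 11 h 58 min
Wed: 11:10 AM–10:46 PM = 11 h 36 min
Thu: 10:25 AM–10:14 PM = 11 h 49 min
Fri: 7:49 AM–7:18 PM = 11 h 29 min
Sat: 7:53 AM–5:41 PM = 9 h 48 min
Sun: 11:28 AM–9:04 PM = 9 h 36 min
Total worked: 66 h 16 min = 3976 min.
Regular 44 h 0 min = 2640 min at $49.50/h; overtime 22 h 16 min = 1336 min at $74.25/h.
Pay = (2640 × $49.50 + 1336 × $74.25) ÷ 60 = $3831.30.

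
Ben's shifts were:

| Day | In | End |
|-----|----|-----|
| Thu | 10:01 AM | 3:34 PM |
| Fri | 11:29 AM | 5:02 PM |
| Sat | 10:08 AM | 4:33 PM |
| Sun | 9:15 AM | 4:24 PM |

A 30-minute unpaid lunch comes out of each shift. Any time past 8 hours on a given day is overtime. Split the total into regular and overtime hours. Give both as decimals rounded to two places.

Thu: 10:01 AM–3:34 PM = 5 h 33 min; less 30 min break → 5 h 3 min
Fri: 11:29 AM–5:02 PM = 5 h 33 min; less 30 min break → 5 h 3 min
Sat: 10:08 AM–4:33 PM = 6 h 25 min; less 30 min break → 5 h 55 min
Sun: 9:15 AM–4:24 PM = 7 h 9 min; less 30 min break → 6 h 39 min
Thu reg 5 h 3 min / OT 0 h 0 min; Fri reg 5 h 3 min / OT 0 h 0 min; Sat reg 5 h 55 min / OT 0 h 0 min; Sun reg 6 h 39 min / OT 0 h 0 min.
Totals: regular 22 h 40 min, overtime 0 h 0 min.

Regular 22.67 hours, overtime 0.00 hours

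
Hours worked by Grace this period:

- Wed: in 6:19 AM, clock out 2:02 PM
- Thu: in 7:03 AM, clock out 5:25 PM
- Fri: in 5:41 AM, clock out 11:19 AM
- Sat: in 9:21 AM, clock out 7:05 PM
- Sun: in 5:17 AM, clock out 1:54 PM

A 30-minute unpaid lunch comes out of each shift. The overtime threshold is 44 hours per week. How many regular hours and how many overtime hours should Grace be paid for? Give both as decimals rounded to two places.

Wed: 6:19 AM–2:02 PM = 7 h 43 min; less 30 min break → 7 h 13 min
Thu: 7:03 AM–5:25 PM = 10 h 22 min; less 30 min break → 9 h 52 min
Fri: 5:41 AM–11:19 AM = 5 h 38 min; less 30 min break → 5 h 8 min
Sat: 9:21 AM–7:05 PM = 9 h 44 min; less 30 min break → 9 h 14 min
Sun: 5:17 AM–1:54 PM = 8 h 37 min; less 30 min break → 8 h 7 min
Total worked: 39 h 34 min = 39.57 h.
Threshold 44 h → overtime 0 h 0 min, regular 39 h 34 min.

Regular 39.57 hours, overtime 0.00 hours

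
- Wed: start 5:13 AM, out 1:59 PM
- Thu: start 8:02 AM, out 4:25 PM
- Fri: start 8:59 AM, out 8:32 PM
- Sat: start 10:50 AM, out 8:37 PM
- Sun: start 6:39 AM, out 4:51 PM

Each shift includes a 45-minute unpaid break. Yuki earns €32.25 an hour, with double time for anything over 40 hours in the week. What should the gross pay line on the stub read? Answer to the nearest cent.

Wed: 5:13 AM–1:59 PM = 8 h 46 min; less 45 min break → 8 h 1 min
Thu: 8:02 AM–4:25 PM = 8 h 23 min; less 45 min break → 7 h 38 min
Fri: 8:59 AM–8:32 PM = 11 h 33 min; less 45 min break → 10 h 48 min
Sat: 10:50 AM–8:37 PM = 9 h 47 min; less 45 min break → 9 h 2 min
Sun: 6:39 AM–4:51 PM = 10 h 12 min; less 45 min break → 9 h 27 min
Total worked: 44 h 56 min = 2696 min.
Regular 40 h 0 min = 2400 min at €32.25/h; overtime 4 h 56 min = 296 min at €64.50/h.
Pay = (2400 × €32.25 + 296 × €64.50) ÷ 60 = €1608.20.

€1608.20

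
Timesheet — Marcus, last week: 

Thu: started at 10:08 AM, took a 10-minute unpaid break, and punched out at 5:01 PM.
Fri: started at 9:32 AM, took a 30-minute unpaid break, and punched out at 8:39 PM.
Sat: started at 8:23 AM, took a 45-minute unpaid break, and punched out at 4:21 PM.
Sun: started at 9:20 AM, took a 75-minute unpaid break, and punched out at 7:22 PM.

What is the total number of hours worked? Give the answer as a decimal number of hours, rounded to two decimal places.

Thu: 10:08 AM–5:01 PM = 6 h 53 min; less 10 min break → 6 h 43 min
Fri: 9:32 AM–8:39 PM = 11 h 7 min; less 30 min break → 10 h 37 min
Sat: 8:23 AM–4:21 PM = 7 h 58 min; less 45 min break → 7 h 13 min
Sun: 9:20 AM–7:22 PM = 10 h 2 min; less 75 min break → 8 h 47 min
Total: 6 h 43 min + 10 h 37 min + 7 h 13 min + 8 h 47 min = 33 h 20 min.

33.33 hours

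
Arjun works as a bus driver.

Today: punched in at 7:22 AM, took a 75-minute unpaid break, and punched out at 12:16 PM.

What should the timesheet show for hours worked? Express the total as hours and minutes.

Today: 7:22 AM–12:16 PM = 4 h 54 min; less 75 min break → 3 h 39 min

3 h 39 min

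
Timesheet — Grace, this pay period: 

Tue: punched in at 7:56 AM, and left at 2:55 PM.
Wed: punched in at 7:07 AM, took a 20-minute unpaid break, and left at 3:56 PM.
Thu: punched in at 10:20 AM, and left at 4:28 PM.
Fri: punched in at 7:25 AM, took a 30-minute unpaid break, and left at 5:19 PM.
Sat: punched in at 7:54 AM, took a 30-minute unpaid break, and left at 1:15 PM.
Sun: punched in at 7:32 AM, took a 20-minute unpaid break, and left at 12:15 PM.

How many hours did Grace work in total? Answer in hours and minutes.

Tue: 7:56 AM–2:55 PM = 6 h 59 min
Wed: 7:07 AM–3:56 PM = 8 h 49 min; less 20 min break → 8 h 29 min
Thu: 10:20 AM–4:28 PM = 6 h 8 min
Fri: 7:25 AM–5:19 PM = 9 h 54 min; less 30 min break → 9 h 24 min
Sat: 7:54 AM–1:15 PM = 5 h 21 min; less 30 min break → 4 h 51 min
Sun: 7:32 AM–12:15 PM = 4 h 43 min; less 20 min break → 4 h 23 min
Total: 6 h 59 min + 8 h 29 min + 6 h 8 min + 9 h 24 min + 4 h 51 min + 4 h 23 min = 40 h 14 min.

40 h 14 min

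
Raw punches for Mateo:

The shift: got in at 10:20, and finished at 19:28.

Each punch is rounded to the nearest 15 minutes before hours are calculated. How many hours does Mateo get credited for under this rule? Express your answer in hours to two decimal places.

9.25 hours

The shift: in 10:20→10:15, out 19:28→19:30; 9 h 15 min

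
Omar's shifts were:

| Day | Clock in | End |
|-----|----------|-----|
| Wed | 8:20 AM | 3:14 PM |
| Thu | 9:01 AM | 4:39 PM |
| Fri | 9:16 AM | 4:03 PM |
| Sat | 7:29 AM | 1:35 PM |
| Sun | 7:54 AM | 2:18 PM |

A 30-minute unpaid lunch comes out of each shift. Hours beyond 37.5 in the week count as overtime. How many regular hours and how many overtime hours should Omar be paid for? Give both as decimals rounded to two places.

Wed: 8:20 AM–3:14 PM = 6 h 54 min; less 30 min break → 6 h 24 min
Thu: 9:01 AM–4:39 PM = 7 h 38 min; less 30 min break → 7 h 8 min
Fri: 9:16 AM–4:03 PM = 6 h 47 min; less 30 min break → 6 h 17 min
Sat: 7:29 AM–1:35 PM = 6 h 6 min; less 30 min break → 5 h 36 min
Sun: 7:54 AM–2:18 PM = 6 h 24 min; less 30 min break → 5 h 54 min
Total worked: 31 h 19 min = 31.32 h.
Threshold 37.5 h → overtime 0 h 0 min, regular 31 h 19 min.

Regular 31.32 hours, overtime 0.00 hours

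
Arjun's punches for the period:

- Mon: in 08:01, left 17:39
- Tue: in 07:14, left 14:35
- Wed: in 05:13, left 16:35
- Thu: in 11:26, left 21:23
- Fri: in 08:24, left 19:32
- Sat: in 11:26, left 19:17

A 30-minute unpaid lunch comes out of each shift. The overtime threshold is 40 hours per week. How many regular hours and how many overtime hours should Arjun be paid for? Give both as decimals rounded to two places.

Regular 40.00 hours, overtime 14.28 hours

Mon: 08:01–17:39 = 9 h 38 min; less 30 min break → 9 h 8 min
Tue: 07:14–14:35 = 7 h 21 min; less 30 min break → 6 h 51 min
Wed: 05:13–16:35 = 11 h 22 min; less 30 min break → 10 h 52 min
Thu: 11:26–21:23 = 9 h 57 min; less 30 min break → 9 h 27 min
Fri: 08:24–19:32 = 11 h 8 min; less 30 min break → 10 h 38 min
Sat: 11:26–19:17 = 7 h 51 min; less 30 min break → 7 h 21 min
Total worked: 54 h 17 min = 54.28 h.
Threshold 40 h → overtime 14 h 17 min, regular 40 h 0 min.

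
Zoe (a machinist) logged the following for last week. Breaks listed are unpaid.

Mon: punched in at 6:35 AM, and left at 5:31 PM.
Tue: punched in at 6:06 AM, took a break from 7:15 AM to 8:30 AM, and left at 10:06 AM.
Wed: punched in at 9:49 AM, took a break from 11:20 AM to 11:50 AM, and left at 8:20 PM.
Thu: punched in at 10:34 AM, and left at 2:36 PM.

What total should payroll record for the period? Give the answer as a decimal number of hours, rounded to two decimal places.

Mon: 6:35 AM–5:31 PM = 10 h 56 min
Tue: 6:06 AM–10:06 AM = 4 h 0 min; less 75 min break → 2 h 45 min
Wed: 9:49 AM–8:20 PM = 10 h 31 min; less 30 min break → 10 h 1 min
Thu: 10:34 AM–2:36 PM = 4 h 2 min
Total: 10 h 56 min + 2 h 45 min + 10 h 1 min + 4 h 2 min = 27 h 44 min.

27.73 hours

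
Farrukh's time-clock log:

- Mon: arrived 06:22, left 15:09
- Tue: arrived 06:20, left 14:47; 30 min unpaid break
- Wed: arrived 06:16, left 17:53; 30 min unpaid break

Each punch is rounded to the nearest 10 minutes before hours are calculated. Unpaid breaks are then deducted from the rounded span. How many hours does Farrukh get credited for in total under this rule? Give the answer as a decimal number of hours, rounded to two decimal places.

27.83 hours

Mon: in 06:22→06:20, out 15:09→15:10; 8 h 50 min
Tue: in 06:20→06:20, out 14:47→14:50; 8 h 30 min − 30 min = 8 h 0 min
Wed: in 06:16→06:20, out 17:53→17:50; 11 h 30 min − 30 min = 11 h 0 min
Total credited: 27 h 50 min.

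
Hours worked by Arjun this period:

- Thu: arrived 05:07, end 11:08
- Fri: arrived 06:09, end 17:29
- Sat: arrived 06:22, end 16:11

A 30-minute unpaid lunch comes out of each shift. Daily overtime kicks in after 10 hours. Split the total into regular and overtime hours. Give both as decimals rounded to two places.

Thu: 05:07–11:08 = 6 h 1 min; less 30 min break → 5 h 31 min
Fri: 06:09–17:29 = 11 h 20 min; less 30 min break → 10 h 50 min
Sat: 06:22–16:11 = 9 h 49 min; less 30 min break → 9 h 19 min
Thu reg 5 h 31 min / OT 0 h 0 min; Fri reg 10 h 0 min / OT 0 h 50 min; Sat reg 9 h 19 min / OT 0 h 0 min.
Totals: regular 24 h 50 min, overtime 0 h 50 min.

Regular 24.83 hours, overtime 0.83 hours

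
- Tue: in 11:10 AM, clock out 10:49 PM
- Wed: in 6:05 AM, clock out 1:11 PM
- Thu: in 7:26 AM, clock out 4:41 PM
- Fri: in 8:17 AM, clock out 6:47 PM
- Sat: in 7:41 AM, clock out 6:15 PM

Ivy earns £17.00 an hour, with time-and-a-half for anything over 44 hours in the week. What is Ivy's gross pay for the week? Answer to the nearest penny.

£877.20

Tue: 11:10 AM–10:49 PM = 11 h 39 min
Wed: 6:05 AM–1:11 PM = 7 h 6 min
Thu: 7:26 AM–4:41 PM = 9 h 15 min
Fri: 8:17 AM–6:47 PM = 10 h 30 min
Sat: 7:41 AM–6:15 PM = 10 h 34 min
Total worked: 49 h 4 min = 2944 min.
Regular 44 h 0 min = 2640 min at £17.00/h; overtime 5 h 4 min = 304 min at £25.50/h.
Pay = (2640 × £17.00 + 304 × £25.50) ÷ 60 = £877.20.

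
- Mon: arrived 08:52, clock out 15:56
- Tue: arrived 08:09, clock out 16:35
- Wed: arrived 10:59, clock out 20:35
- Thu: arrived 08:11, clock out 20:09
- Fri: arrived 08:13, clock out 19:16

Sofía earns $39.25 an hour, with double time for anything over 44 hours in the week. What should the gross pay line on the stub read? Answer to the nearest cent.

Mon: 08:52–15:56 = 7 h 4 min
Tue: 08:09–16:35 = 8 h 26 min
Wed: 10:59–20:35 = 9 h 36 min
Thu: 08:11–20:09 = 11 h 58 min
Fri: 08:13–19:16 = 11 h 3 min
Total worked: 48 h 7 min = 2887 min.
Regular 44 h 0 min = 2640 min at $39.25/h; overtime 4 h 7 min = 247 min at $78.50/h.
Pay = (2640 × $39.25 + 247 × $78.50) ÷ 60 = $2050.16.

$2050.16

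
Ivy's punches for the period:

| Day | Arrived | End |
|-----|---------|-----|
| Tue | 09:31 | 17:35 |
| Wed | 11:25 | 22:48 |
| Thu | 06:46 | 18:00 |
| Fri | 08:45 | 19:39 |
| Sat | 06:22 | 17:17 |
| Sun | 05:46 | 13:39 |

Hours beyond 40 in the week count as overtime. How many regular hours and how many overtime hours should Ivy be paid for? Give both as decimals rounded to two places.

Tue: 09:31–17:35 = 8 h 4 min
Wed: 11:25–22:48 = 11 h 23 min
Thu: 06:46–18:00 = 11 h 14 min
Fri: 08:45–19:39 = 10 h 54 min
Sat: 06:22–17:17 = 10 h 55 min
Sun: 05:46–13:39 = 7 h 53 min
Total worked: 60 h 23 min = 60.38 h.
Threshold 40 h → overtime 20 h 23 min, regular 40 h 0 min.

Regular 40.00 hours, overtime 20.38 hours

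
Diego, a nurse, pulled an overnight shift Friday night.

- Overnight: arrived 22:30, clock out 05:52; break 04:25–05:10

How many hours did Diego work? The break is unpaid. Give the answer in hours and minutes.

Overnight: 22:30 → midnight = 1 h 30 min; midnight → 05:52 = 5 h 52 min; span 7 h 22 min; less 45 min break → 6 h 37 min

6 h 37 min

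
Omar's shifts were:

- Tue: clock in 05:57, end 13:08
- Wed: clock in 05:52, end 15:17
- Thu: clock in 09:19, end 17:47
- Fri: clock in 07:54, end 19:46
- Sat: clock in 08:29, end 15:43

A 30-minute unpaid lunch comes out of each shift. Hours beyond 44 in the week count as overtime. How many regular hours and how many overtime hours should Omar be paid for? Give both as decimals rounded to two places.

Regular 41.67 hours, overtime 0.00 hours

Tue: 05:57–13:08 = 7 h 11 min; less 30 min break → 6 h 41 min
Wed: 05:52–15:17 = 9 h 25 min; less 30 min break → 8 h 55 min
Thu: 09:19–17:47 = 8 h 28 min; less 30 min break → 7 h 58 min
Fri: 07:54–19:46 = 11 h 52 min; less 30 min break → 11 h 22 min
Sat: 08:29–15:43 = 7 h 14 min; less 30 min break → 6 h 44 min
Total worked: 41 h 40 min = 41.67 h.
Threshold 44 h → overtime 0 h 0 min, regular 41 h 40 min.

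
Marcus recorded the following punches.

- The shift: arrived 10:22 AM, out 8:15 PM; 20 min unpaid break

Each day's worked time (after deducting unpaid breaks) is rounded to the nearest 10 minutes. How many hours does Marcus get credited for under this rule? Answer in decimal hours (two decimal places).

The shift: 10:22 AM–8:15 PM = 9 h 53 min − 20 min = 9 h 33 min → rounds to 9 h 30 min

9.50 hours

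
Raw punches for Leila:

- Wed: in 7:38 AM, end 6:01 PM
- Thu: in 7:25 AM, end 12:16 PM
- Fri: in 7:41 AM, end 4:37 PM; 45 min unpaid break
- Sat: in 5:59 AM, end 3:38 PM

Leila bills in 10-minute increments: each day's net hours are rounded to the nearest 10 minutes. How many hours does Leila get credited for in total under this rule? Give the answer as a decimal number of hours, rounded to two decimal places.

33.00 hours

Wed: 7:38 AM–6:01 PM = 10 h 23 min → rounds to 10 h 20 min
Thu: 7:25 AM–12:16 PM = 4 h 51 min → rounds to 4 h 50 min
Fri: 7:41 AM–4:37 PM = 8 h 56 min − 45 min = 8 h 11 min → rounds to 8 h 10 min
Sat: 5:59 AM–3:38 PM = 9 h 39 min → rounds to 9 h 40 min
Total credited: 33 h 0 min.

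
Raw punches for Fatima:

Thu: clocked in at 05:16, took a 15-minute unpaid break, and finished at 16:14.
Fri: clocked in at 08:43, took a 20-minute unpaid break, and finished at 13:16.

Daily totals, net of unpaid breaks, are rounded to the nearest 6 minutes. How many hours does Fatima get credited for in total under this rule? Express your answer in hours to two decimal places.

Thu: 05:16–16:14 = 10 h 58 min − 15 min = 10 h 43 min → rounds to 10 h 42 min
Fri: 08:43–13:16 = 4 h 33 min − 20 min = 4 h 13 min → rounds to 4 h 12 min
Total credited: 14 h 54 min.

14.90 hours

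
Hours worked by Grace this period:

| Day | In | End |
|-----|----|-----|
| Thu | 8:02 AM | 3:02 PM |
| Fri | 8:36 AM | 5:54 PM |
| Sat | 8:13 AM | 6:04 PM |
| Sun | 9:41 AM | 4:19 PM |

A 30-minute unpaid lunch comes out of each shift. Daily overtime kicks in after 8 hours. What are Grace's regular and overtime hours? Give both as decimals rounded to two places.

Thu: 8:02 AM–3:02 PM = 7 h 0 min; less 30 min break → 6 h 30 min
Fri: 8:36 AM–5:54 PM = 9 h 18 min; less 30 min break → 8 h 48 min
Sat: 8:13 AM–6:04 PM = 9 h 51 min; less 30 min break → 9 h 21 min
Sun: 9:41 AM–4:19 PM = 6 h 38 min; less 30 min break → 6 h 8 min
Thu reg 6 h 30 min / OT 0 h 0 min; Fri reg 8 h 0 min / OT 0 h 48 min; Sat reg 8 h 0 min / OT 1 h 21 min; Sun reg 6 h 8 min / OT 0 h 0 min.
Totals: regular 28 h 38 min, overtime 2 h 9 min.

Regular 28.63 hours, overtime 2.15 hours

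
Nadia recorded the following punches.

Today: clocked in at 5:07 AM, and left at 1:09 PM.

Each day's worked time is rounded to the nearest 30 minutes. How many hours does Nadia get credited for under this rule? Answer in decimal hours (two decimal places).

Today: 5:07 AM–1:09 PM = 8 h 2 min → rounds to 8 h 0 min

8.00 hours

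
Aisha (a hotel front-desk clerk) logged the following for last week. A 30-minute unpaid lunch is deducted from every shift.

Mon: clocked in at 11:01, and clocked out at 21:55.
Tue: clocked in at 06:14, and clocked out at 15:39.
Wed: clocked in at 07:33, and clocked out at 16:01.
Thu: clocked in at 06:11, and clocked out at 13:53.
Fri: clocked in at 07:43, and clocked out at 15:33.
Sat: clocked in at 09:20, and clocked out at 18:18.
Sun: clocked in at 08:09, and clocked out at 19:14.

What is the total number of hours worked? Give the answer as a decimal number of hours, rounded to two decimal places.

60.87 hours

Mon: 11:01–21:55 = 10 h 54 min; less 30 min break → 10 h 24 min
Tue: 06:14–15:39 = 9 h 25 min; less 30 min break → 8 h 55 min
Wed: 07:33–16:01 = 8 h 28 min; less 30 min break → 7 h 58 min
Thu: 06:11–13:53 = 7 h 42 min; less 30 min break → 7 h 12 min
Fri: 07:43–15:33 = 7 h 50 min; less 30 min break → 7 h 20 min
Sat: 09:20–18:18 = 8 h 58 min; less 30 min break → 8 h 28 min
Sun: 08:09–19:14 = 11 h 5 min; less 30 min break → 10 h 35 min
Total: 10 h 24 min + 8 h 55 min + 7 h 58 min + 7 h 12 min + 7 h 20 min + 8 h 28 min + 10 h 35 min = 60 h 52 min.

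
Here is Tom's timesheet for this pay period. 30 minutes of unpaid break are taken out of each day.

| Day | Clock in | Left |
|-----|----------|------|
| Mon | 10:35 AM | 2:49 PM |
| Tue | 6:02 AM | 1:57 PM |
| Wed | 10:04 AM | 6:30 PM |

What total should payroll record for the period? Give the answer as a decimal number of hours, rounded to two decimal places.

19.08 hours

Mon: 10:35 AM–2:49 PM = 4 h 14 min; less 30 min break → 3 h 44 min
Tue: 6:02 AM–1:57 PM = 7 h 55 min; less 30 min break → 7 h 25 min
Wed: 10:04 AM–6:30 PM = 8 h 26 min; less 30 min break → 7 h 56 min
Total: 3 h 44 min + 7 h 25 min + 7 h 56 min = 19 h 5 min.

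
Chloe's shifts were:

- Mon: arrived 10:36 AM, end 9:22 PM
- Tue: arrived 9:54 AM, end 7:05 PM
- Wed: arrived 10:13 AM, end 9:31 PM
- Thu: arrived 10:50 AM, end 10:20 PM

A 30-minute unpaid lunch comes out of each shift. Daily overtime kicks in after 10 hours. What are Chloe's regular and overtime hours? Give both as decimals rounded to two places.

Regular 38.68 hours, overtime 2.07 hours

Mon: 10:36 AM–9:22 PM = 10 h 46 min; less 30 min break → 10 h 16 min
Tue: 9:54 AM–7:05 PM = 9 h 11 min; less 30 min break → 8 h 41 min
Wed: 10:13 AM–9:31 PM = 11 h 18 min; less 30 min break → 10 h 48 min
Thu: 10:50 AM–10:20 PM = 11 h 30 min; less 30 min break → 11 h 0 min
Mon reg 10 h 0 min / OT 0 h 16 min; Tue reg 8 h 41 min / OT 0 h 0 min; Wed reg 10 h 0 min / OT 0 h 48 min; Thu reg 10 h 0 min / OT 1 h 0 min.
Totals: regular 38 h 41 min, overtime 2 h 4 min.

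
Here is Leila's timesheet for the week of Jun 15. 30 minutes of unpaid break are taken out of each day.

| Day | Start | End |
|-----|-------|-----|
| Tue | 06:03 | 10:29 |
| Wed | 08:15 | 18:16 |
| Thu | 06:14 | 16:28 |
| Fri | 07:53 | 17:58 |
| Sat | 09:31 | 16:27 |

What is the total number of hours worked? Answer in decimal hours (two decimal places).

39.20 hours

Tue: 06:03–10:29 = 4 h 26 min; less 30 min break → 3 h 56 min
Wed: 08:15–18:16 = 10 h 1 min; less 30 min break → 9 h 31 min
Thu: 06:14–16:28 = 10 h 14 min; less 30 min break → 9 h 44 min
Fri: 07:53–17:58 = 10 h 5 min; less 30 min break → 9 h 35 min
Sat: 09:31–16:27 = 6 h 56 min; less 30 min break → 6 h 26 min
Total: 3 h 56 min + 9 h 31 min + 9 h 44 min + 9 h 35 min + 6 h 26 min = 39 h 12 min.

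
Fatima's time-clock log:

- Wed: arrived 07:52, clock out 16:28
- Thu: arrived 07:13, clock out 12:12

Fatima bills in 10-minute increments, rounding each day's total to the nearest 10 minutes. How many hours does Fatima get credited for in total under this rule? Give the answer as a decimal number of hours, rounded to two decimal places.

13.67 hours

Wed: 07:52–16:28 = 8 h 36 min → rounds to 8 h 40 min
Thu: 07:13–12:12 = 4 h 59 min → rounds to 5 h 0 min
Total credited: 13 h 40 min.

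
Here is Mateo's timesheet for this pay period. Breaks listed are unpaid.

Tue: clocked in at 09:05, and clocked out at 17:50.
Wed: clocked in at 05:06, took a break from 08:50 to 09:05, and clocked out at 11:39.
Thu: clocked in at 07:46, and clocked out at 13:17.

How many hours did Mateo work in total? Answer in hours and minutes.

Tue: 09:05–17:50 = 8 h 45 min
Wed: 05:06–11:39 = 6 h 33 min; less 15 min break → 6 h 18 min
Thu: 07:46–13:17 = 5 h 31 min
Total: 8 h 45 min + 6 h 18 min + 5 h 31 min = 20 h 34 min.

20 h 34 min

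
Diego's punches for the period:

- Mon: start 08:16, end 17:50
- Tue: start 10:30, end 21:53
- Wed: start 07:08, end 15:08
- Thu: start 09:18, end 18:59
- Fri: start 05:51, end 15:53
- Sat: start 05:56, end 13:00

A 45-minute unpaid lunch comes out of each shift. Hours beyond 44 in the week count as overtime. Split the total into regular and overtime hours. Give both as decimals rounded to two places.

Mon: 08:16–17:50 = 9 h 34 min; less 45 min break → 8 h 49 min
Tue: 10:30–21:53 = 11 h 23 min; less 45 min break → 10 h 38 min
Wed: 07:08–15:08 = 8 h 0 min; less 45 min break → 7 h 15 min
Thu: 09:18–18:59 = 9 h 41 min; less 45 min break → 8 h 56 min
Fri: 05:51–15:53 = 10 h 2 min; less 45 min break → 9 h 17 min
Sat: 05:56–13:00 = 7 h 4 min; less 45 min break → 6 h 19 min
Total worked: 51 h 14 min = 51.23 h.
Threshold 44 h → overtime 7 h 14 min, regular 44 h 0 min.

Regular 44.00 hours, overtime 7.23 hours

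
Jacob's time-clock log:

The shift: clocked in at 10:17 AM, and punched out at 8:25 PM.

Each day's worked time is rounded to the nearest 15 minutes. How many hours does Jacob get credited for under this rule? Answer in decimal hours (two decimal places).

10.25 hours

The shift: 10:17 AM–8:25 PM = 10 h 8 min → rounds to 10 h 15 min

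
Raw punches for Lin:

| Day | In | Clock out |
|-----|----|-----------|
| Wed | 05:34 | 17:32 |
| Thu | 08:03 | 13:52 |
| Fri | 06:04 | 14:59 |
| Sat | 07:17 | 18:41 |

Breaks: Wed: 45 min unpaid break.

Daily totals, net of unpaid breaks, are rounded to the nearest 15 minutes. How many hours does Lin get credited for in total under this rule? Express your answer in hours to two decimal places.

37.50 hours

Wed: 05:34–17:32 = 11 h 58 min − 45 min = 11 h 13 min → rounds to 11 h 15 min
Thu: 08:03–13:52 = 5 h 49 min → rounds to 5 h 45 min
Fri: 06:04–14:59 = 8 h 55 min → rounds to 9 h 0 min
Sat: 07:17–18:41 = 11 h 24 min → rounds to 11 h 30 min
Total credited: 37 h 30 min.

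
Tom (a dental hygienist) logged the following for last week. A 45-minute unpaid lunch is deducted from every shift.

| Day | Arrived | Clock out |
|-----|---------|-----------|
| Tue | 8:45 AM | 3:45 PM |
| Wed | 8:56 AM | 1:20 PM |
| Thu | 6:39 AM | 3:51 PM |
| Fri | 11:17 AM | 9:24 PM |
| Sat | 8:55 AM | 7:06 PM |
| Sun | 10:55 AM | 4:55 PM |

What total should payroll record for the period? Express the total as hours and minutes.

42 h 24 min

Tue: 8:45 AM–3:45 PM = 7 h 0 min; less 45 min break → 6 h 15 min
Wed: 8:56 AM–1:20 PM = 4 h 24 min; less 45 min break → 3 h 39 min
Thu: 6:39 AM–3:51 PM = 9 h 12 min; less 45 min break → 8 h 27 min
Fri: 11:17 AM–9:24 PM = 10 h 7 min; less 45 min break → 9 h 22 min
Sat: 8:55 AM–7:06 PM = 10 h 11 min; less 45 min break → 9 h 26 min
Sun: 10:55 AM–4:55 PM = 6 h 0 min; less 45 min break → 5 h 15 min
Total: 6 h 15 min + 3 h 39 min + 8 h 27 min + 9 h 22 min + 9 h 26 min + 5 h 15 min = 42 h 24 min.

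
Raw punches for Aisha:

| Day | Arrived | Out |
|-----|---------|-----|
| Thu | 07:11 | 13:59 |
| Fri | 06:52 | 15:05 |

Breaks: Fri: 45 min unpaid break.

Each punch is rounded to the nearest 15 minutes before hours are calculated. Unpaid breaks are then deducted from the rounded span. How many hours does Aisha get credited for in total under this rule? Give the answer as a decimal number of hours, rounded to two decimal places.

14.25 hours

Thu: in 07:11→07:15, out 13:59→14:00; 6 h 45 min
Fri: in 06:52→06:45, out 15:05→15:00; 8 h 15 min − 45 min = 7 h 30 min
Total credited: 14 h 15 min.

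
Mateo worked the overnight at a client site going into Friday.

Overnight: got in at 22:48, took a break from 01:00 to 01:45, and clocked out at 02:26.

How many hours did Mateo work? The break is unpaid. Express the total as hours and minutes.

2 h 53 min

Overnight: 22:48 → midnight = 1 h 12 min; midnight → 02:26 = 2 h 26 min; span 3 h 38 min; less 45 min break → 2 h 53 min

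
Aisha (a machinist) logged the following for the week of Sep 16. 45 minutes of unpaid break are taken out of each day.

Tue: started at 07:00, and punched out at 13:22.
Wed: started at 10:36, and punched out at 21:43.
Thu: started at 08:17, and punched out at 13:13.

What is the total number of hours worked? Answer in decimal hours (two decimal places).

Tue: 07:00–13:22 = 6 h 22 min; less 45 min break → 5 h 37 min
Wed: 10:36–21:43 = 11 h 7 min; less 45 min break → 10 h 22 min
Thu: 08:17–13:13 = 4 h 56 min; less 45 min break → 4 h 11 min
Total: 5 h 37 min + 10 h 22 min + 4 h 11 min = 20 h 10 min.

20.17 hours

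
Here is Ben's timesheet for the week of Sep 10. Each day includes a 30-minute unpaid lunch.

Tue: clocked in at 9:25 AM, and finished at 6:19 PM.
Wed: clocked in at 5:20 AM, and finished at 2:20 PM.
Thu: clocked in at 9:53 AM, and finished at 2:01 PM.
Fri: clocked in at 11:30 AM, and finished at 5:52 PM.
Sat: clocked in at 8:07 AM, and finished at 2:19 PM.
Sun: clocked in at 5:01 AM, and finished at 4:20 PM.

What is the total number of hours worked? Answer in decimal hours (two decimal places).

Tue: 9:25 AM–6:19 PM = 8 h 54 min; less 30 min break → 8 h 24 min
Wed: 5:20 AM–2:20 PM = 9 h 0 min; less 30 min break → 8 h 30 min
Thu: 9:53 AM–2:01 PM = 4 h 8 min; less 30 min break → 3 h 38 min
Fri: 11:30 AM–5:52 PM = 6 h 22 min; less 30 min break → 5 h 52 min
Sat: 8:07 AM–2:19 PM = 6 h 12 min; less 30 min break → 5 h 42 min
Sun: 5:01 AM–4:20 PM = 11 h 19 min; less 30 min break → 10 h 49 min
Total: 8 h 24 min + 8 h 30 min + 3 h 38 min + 5 h 52 min + 5 h 42 min + 10 h 49 min = 42 h 55 min.

42.92 hours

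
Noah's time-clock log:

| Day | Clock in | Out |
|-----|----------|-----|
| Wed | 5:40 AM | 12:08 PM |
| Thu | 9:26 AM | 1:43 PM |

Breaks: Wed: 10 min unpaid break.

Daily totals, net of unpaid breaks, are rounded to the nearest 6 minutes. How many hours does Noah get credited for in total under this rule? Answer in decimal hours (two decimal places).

Wed: 5:40 AM–12:08 PM = 6 h 28 min − 10 min = 6 h 18 min → rounds to 6 h 18 min
Thu: 9:26 AM–1:43 PM = 4 h 17 min → rounds to 4 h 18 min
Total credited: 10 h 36 min.

10.60 hours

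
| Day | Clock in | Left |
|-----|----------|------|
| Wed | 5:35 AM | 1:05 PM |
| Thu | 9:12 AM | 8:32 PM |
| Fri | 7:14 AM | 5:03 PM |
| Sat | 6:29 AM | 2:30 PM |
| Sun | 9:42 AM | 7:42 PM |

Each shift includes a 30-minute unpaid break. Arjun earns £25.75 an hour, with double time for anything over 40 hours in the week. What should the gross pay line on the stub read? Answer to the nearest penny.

£1244.58

Wed: 5:35 AM–1:05 PM = 7 h 30 min; less 30 min break → 7 h 0 min
Thu: 9:12 AM–8:32 PM = 11 h 20 min; less 30 min break → 10 h 50 min
Fri: 7:14 AM–5:03 PM = 9 h 49 min; less 30 min break → 9 h 19 min
Sat: 6:29 AM–2:30 PM = 8 h 1 min; less 30 min break → 7 h 31 min
Sun: 9:42 AM–7:42 PM = 10 h 0 min; less 30 min break → 9 h 30 min
Total worked: 44 h 10 min = 2650 min.
Regular 40 h 0 min = 2400 min at £25.75/h; overtime 4 h 10 min = 250 min at £51.50/h.
Pay = (2400 × £25.75 + 250 × £51.50) ÷ 60 = £1244.58.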